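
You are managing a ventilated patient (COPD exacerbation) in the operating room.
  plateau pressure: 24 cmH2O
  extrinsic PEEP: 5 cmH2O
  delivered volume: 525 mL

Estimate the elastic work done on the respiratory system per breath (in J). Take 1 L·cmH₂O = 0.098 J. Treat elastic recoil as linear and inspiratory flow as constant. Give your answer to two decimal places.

0.49

Elastic work ≈ ½ × (Pplat − PEEP) × Vt = 0.5 × (24 − 5) × 0.525 L = 0.5 × 19.0 × 0.525 = 4.988 L·cmH2O.
× 0.098 J/(L·cmH2O) → 0.4888 J.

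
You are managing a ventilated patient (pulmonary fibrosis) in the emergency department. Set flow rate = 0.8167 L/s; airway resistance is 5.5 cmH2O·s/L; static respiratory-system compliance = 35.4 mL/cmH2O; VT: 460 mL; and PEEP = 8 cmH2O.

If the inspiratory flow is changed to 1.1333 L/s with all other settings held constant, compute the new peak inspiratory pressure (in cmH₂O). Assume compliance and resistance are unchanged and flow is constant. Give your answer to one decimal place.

PIP = Vt/C + R·V̇ + PEEP (constant-flow equation of motion).
Only the resistive term changes: ΔPIP = R × ΔV̇ = 5.5 × (1.1333 − 0.8167) = 5.5 × 0.3166 = 1.741 cmH2O.
Original PIP = 460/35.4 + 5.5×0.8167 + 8 = 25.486 cmH2O; new PIP = 25.486 + (1.741) = 27.227 cmH2O.

27.2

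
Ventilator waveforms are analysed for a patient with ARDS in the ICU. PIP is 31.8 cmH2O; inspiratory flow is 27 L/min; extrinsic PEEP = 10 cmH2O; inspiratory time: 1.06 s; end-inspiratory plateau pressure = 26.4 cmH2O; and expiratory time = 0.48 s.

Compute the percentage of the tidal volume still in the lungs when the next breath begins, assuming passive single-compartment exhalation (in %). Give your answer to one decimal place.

25.3

Flow: 27 L/min ÷ 60 = 0.45 L/s.
Vt = flow × Ti = 0.45 L/s × 1.06 s × 1000 mL/L = 477.0 mL.
R = (PIP − Pplat)/V̇ = (31.8 − 26.4) / 0.45 = 5.4/0.45 = 12.0 cmH2O·s/L.
C = Vt/(Pplat − PEEP) = 477.0 / (26.4 − 10) = 477.0/16.4 = 29.085 mL/cmH2O.
τ = R × C = 12.0 × 0.02909 L/cmH2O = 0.3491 s.
Fraction remaining at end-expiration = e^(−Te/τ) = e^(−0.48/0.3491) = 0.2528 → 25.28%.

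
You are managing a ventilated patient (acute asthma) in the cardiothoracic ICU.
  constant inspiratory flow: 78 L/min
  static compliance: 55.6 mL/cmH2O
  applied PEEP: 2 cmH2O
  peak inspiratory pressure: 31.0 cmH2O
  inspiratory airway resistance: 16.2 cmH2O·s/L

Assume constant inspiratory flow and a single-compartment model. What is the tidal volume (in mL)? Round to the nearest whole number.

Flow: 78 L/min ÷ 60 = 1.3 L/s.
Equation of motion (constant flow): PIP = Vt/C + R·V̇ + PEEP.
Vt/C = PIP − R·V̇ − PEEP = 31.0 − 21.06 − 2 = 7.94 cmH2O.
Vt = C × 7.94 = 55.6 × 7.94 = 441.46 mL.

441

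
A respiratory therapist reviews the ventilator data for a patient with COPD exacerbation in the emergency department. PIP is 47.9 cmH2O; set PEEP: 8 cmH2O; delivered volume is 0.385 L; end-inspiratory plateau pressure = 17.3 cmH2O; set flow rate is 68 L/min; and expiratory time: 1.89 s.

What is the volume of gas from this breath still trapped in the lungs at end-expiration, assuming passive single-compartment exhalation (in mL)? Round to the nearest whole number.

Flow: 68 L/min ÷ 60 = 1.1333 L/s.
R = (PIP − Pplat)/V̇ = (47.9 − 17.3) / 1.1333 = 30.6/1.1333 = 27.001 cmH2O·s/L.
C = Vt/(Pplat − PEEP) = 385.0 / (17.3 − 8) = 385.0/9.3 = 41.398 mL/cmH2O.
τ = R × C = 27.001 × 0.0414 L/cmH2O = 1.118 s.
Fraction remaining = e^(−Te/τ) = e^(−1.89/1.118) = 0.1844.
Trapped volume = 385.0 × 0.1844 = 70.994 mL.

71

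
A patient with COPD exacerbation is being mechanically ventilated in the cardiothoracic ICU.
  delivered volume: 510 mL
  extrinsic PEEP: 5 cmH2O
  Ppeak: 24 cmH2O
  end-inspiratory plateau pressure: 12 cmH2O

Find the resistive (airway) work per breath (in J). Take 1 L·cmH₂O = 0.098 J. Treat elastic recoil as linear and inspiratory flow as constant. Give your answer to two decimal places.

With constant inspiratory flow the resistive pressure is constant at PIP − Pplat = 24 − 12 = 12.0 cmH2O, so resistive work = 12.0 × 0.510 = 6.12 L·cmH2O.
× 0.098 J/(L·cmH2O) → 0.5998 J.

0.60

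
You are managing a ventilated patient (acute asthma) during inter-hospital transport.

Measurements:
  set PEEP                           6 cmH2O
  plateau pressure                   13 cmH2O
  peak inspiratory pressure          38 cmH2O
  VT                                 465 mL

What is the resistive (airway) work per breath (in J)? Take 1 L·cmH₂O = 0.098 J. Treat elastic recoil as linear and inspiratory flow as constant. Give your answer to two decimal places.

With constant inspiratory flow the resistive pressure is constant at PIP − Pplat = 38 − 13 = 25.0 cmH2O, so resistive work = 25.0 × 0.465 = 11.625 L·cmH2O.
× 0.098 J/(L·cmH2O) → 1.139 J.

1.14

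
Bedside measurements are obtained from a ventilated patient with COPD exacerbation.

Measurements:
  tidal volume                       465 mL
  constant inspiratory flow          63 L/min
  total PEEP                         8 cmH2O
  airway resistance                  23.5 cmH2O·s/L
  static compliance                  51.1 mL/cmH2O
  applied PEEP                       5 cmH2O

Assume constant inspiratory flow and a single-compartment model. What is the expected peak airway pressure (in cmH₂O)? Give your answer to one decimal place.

41.8

Flow: 63 L/min ÷ 60 = 1.05 L/s.
Total PEEP = 8 cmH2O (set 5 + intrinsic 3); this is the baseline alveolar pressure.
Equation of motion (constant flow): PIP = Vt/C + R·V̇ + PEEP.
PIP = 465/51.1 + 23.5×1.05 + 8 = 9.1 + 24.675 + 8 = 41.775 cmH2O.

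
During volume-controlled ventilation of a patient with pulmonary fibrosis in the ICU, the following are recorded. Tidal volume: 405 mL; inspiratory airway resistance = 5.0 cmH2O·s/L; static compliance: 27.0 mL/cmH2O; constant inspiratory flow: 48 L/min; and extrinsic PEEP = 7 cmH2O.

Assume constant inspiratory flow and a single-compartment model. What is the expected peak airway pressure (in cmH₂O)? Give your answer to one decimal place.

Flow: 48 L/min ÷ 60 = 0.8 L/s.
Equation of motion (constant flow): PIP = Vt/C + R·V̇ + PEEP.
PIP = 405/27.0 + 5.0×0.8 + 7 = 15.0 + 4.0 + 7 = 26.0 cmH2O.

26.0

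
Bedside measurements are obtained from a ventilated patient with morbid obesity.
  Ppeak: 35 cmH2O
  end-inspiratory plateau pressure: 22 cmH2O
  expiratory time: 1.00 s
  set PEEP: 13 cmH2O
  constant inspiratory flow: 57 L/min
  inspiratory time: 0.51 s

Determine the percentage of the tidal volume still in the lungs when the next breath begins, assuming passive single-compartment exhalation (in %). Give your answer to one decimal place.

25.7

Flow: 57 L/min ÷ 60 = 0.95 L/s.
Vt = flow × Ti = 0.95 L/s × 0.51 s × 1000 mL/L = 484.5 mL.
R = (PIP − Pplat)/V̇ = (35 − 22) / 0.95 = 13.0/0.95 = 13.684 cmH2O·s/L.
C = Vt/(Pplat − PEEP) = 484.5 / (22 − 13) = 484.5/9.0 = 53.833 mL/cmH2O.
τ = R × C = 13.684 × 0.05383 L/cmH2O = 0.7366 s.
Fraction remaining at end-expiration = e^(−Te/τ) = e^(−1.00/0.7366) = 0.2573 → 25.73%.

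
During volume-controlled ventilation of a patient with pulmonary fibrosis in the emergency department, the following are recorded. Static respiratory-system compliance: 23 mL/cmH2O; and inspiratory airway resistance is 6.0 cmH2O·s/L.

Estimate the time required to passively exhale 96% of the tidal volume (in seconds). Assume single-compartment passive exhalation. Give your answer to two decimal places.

0.44

τ = R × C = 6.0 × 23 mL/cmH2O = 6.0 × 0.023 L/cmH2O = 0.138 s.
Exhaled fraction f = 1 − e^(−t/τ) → t = −τ·ln(1 − f) = −0.138·ln(0.04) = 0.4442 s.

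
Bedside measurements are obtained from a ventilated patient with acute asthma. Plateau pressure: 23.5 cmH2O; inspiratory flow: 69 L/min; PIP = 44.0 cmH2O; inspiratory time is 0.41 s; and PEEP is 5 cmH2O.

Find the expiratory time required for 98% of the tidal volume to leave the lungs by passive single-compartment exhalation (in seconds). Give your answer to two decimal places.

1.78

Flow: 69 L/min ÷ 60 = 1.15 L/s.
Vt = flow × Ti = 1.15 L/s × 0.41 s × 1000 mL/L = 471.5 mL.
R = (PIP − Pplat)/V̇ = (44.0 − 23.5) / 1.15 = 20.5/1.15 = 17.826 cmH2O·s/L.
C = Vt/(Pplat − PEEP) = 471.5 / (23.5 − 5) = 471.5/18.5 = 25.486 mL/cmH2O.
τ = R × C = 17.826 × 0.02549 L/cmH2O = 0.4544 s.
t = −τ·ln(1 − 0.98) = −0.4544·ln(0.02) = 1.778 s.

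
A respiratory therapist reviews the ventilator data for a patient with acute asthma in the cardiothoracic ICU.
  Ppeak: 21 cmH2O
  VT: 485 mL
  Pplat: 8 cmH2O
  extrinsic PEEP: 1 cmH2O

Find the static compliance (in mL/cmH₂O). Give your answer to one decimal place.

69.3

Cstat = Vt / (Pplat − PEEP) = 485 / (8 − 1) = 485 / 7.0 = 69.286 mL/cmH2O.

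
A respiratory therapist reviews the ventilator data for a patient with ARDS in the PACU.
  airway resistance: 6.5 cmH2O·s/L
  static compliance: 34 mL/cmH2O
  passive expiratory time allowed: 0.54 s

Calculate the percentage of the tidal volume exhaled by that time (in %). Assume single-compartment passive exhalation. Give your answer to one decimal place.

τ = R × C = 6.5 × 34 mL/cmH2O = 6.5 × 0.034 L/cmH2O = 0.221 s.
Passive exhalation: V(t)/V₀ = e^(−t/τ) = e^(−0.54/0.221) = 0.08686.
Fraction exhaled = 1 − 0.08686 = 0.9131 → 91.31%.

91.3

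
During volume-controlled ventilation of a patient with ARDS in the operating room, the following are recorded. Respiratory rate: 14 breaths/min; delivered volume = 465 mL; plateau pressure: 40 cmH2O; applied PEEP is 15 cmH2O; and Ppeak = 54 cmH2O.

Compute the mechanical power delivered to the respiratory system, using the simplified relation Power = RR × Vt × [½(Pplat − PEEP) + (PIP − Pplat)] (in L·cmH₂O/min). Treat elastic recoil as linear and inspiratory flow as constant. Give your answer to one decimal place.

Per-breath work = Vt × [½(Pplat−PEEP) + (PIP−Pplat)] = 0.465 × [0.5×25.0 + 14.0] = 0.465 × 26.5 = 12.323 L·cmH2O.
Power = 14 × 12.323 = 172.52 L·cmH2O/min.

172.5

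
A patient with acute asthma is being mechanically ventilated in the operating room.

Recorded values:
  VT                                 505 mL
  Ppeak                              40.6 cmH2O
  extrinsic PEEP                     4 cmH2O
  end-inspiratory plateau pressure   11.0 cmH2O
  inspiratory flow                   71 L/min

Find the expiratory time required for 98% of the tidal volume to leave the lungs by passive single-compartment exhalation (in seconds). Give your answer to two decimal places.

7.06

Flow: 71 L/min ÷ 60 = 1.1833 L/s.
R = (PIP − Pplat)/V̇ = (40.6 − 11.0) / 1.1833 = 29.6/1.1833 = 25.015 cmH2O·s/L.
C = Vt/(Pplat − PEEP) = 505.0 / (11.0 − 4) = 505.0/7.0 = 72.143 mL/cmH2O.
τ = R × C = 25.015 × 0.07214 L/cmH2O = 1.805 s.
t = −τ·ln(1 − 0.98) = −1.805·ln(0.02) = 7.061 s.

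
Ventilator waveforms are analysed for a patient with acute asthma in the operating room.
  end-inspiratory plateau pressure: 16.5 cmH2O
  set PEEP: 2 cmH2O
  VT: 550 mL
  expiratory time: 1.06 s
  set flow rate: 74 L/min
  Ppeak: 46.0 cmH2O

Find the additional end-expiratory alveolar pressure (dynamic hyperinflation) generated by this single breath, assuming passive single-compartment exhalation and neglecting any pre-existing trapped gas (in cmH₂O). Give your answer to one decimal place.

4.5

Flow: 74 L/min ÷ 60 = 1.2333 L/s.
R = (PIP − Pplat)/V̇ = (46.0 − 16.5) / 1.2333 = 29.5/1.2333 = 23.92 cmH2O·s/L.
C = Vt/(Pplat − PEEP) = 550.0 / (16.5 − 2) = 550.0/14.5 = 37.931 mL/cmH2O.
τ = R × C = 23.92 × 0.03793 L/cmH2O = 0.9073 s.
Fraction remaining = e^(−Te/τ) = e^(−1.06/0.9073) = 0.3109; trapped volume = 550.0 × 0.3109 = 171.0 mL.
Additional alveolar pressure from trapping ≈ V_trapped / C = 171.0 / 37.931 = 4.508 cmH2O.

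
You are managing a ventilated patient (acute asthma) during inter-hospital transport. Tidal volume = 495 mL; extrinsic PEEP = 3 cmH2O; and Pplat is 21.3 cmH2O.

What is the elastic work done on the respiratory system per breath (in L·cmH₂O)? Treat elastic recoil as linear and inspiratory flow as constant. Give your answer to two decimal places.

Elastic work ≈ ½ × (Pplat − PEEP) × Vt = 0.5 × (21.3 − 3) × 0.495 L = 0.5 × 18.3 × 0.495 = 4.529 L·cmH2O.

4.53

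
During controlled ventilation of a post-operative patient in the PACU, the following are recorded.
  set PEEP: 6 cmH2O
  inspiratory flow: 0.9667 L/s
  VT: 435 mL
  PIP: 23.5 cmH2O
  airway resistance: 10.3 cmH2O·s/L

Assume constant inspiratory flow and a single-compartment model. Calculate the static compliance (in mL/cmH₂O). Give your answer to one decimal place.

Equation of motion (constant flow): PIP = Vt/C + R·V̇ + PEEP.
Vt/C = PIP − R·V̇ − PEEP = 23.5 − 10.3×0.9667 − 6 = 23.5 − 9.957 − 6 = 7.543 cmH2O.
C = Vt / 7.543 = 435 / 7.543 = 57.669 mL/cmH2O.

57.7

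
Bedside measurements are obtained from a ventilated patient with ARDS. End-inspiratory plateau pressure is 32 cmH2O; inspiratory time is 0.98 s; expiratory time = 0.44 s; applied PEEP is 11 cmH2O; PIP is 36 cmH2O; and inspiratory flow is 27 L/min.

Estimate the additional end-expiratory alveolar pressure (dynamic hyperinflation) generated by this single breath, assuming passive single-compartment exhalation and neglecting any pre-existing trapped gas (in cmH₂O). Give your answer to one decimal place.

Flow: 27 L/min ÷ 60 = 0.45 L/s.
Vt = flow × Ti = 0.45 L/s × 0.98 s × 1000 mL/L = 441.0 mL.
R = (PIP − Pplat)/V̇ = (36 − 32) / 0.45 = 4.0/0.45 = 8.889 cmH2O·s/L.
C = Vt/(Pplat − PEEP) = 441.0 / (32 − 11) = 441.0/21.0 = 21.0 mL/cmH2O.
τ = R × C = 8.889 × 0.021 L/cmH2O = 0.1867 s.
Fraction remaining = e^(−Te/τ) = e^(−0.44/0.1867) = 0.09473; trapped volume = 441.0 × 0.09473 = 41.776 mL.
Additional alveolar pressure from trapping ≈ V_trapped / C = 41.776 / 21.0 = 1.989 cmH2O.

2.0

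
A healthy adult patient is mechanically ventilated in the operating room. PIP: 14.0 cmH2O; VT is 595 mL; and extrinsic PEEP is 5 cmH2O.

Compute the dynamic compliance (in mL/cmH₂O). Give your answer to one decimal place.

66.1

Dynamic compliance = Vt / (PIP − PEEP) = 595 / (14.0 − 5) = 595 / 9.0 = 66.111 mL/cmH2O.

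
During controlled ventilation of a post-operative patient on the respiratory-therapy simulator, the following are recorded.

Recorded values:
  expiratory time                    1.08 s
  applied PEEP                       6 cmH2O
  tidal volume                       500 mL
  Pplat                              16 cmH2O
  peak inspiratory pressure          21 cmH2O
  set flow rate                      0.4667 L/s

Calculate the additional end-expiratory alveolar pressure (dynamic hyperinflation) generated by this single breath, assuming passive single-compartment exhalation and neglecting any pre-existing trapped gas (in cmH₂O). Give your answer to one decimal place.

1.3

R = (PIP − Pplat)/V̇ = (21 − 16) / 0.4667 = 5.0/0.4667 = 10.714 cmH2O·s/L.
C = Vt/(Pplat − PEEP) = 500.0 / (16 − 6) = 500.0/10.0 = 50.0 mL/cmH2O.
τ = R × C = 10.714 × 0.05 L/cmH2O = 0.5357 s.
Fraction remaining = e^(−Te/τ) = e^(−1.08/0.5357) = 0.1332; trapped volume = 500.0 × 0.1332 = 66.6 mL.
Additional alveolar pressure from trapping ≈ V_trapped / C = 66.6 / 50.0 = 1.332 cmH2O.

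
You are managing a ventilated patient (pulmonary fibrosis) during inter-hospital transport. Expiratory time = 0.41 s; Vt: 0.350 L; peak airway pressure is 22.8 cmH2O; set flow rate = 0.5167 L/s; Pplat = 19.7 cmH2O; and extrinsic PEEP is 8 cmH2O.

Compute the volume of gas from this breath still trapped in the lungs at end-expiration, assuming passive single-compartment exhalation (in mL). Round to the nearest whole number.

36

R = (PIP − Pplat)/V̇ = (22.8 − 19.7) / 0.5167 = 3.1/0.5167 = 6.0 cmH2O·s/L.
C = Vt/(Pplat − PEEP) = 350.0 / (19.7 − 8) = 350.0/11.7 = 29.915 mL/cmH2O.
τ = R × C = 6.0 × 0.02992 L/cmH2O = 0.1795 s.
Fraction remaining = e^(−Te/τ) = e^(−0.41/0.1795) = 0.1019.
Trapped volume = 350.0 × 0.1019 = 35.665 mL.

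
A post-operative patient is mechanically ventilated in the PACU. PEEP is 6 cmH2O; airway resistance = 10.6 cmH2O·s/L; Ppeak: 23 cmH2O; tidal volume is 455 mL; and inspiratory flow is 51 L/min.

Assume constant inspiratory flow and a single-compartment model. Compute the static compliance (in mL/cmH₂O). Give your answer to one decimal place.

Flow: 51 L/min ÷ 60 = 0.85 L/s.
Equation of motion (constant flow): PIP = Vt/C + R·V̇ + PEEP.
Vt/C = PIP − R·V̇ − PEEP = 23 − 10.6×0.85 − 6 = 23 − 9.01 − 6 = 7.99 cmH2O.
C = Vt / 7.99 = 455 / 7.99 = 56.946 mL/cmH2O.

56.9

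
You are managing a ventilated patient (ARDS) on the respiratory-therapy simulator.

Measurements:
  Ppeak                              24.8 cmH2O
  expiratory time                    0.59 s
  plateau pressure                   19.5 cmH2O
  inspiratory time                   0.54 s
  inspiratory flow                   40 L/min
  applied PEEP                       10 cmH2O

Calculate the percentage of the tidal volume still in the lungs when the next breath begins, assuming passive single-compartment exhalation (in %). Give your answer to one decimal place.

Flow: 40 L/min ÷ 60 = 0.6667 L/s.
Vt = flow × Ti = 0.6667 L/s × 0.54 s × 1000 mL/L = 360.02 mL.
R = (PIP − Pplat)/V̇ = (24.8 − 19.5) / 0.6667 = 5.3/0.6667 = 7.95 cmH2O·s/L.
C = Vt/(Pplat − PEEP) = 360.02 / (19.5 − 10) = 360.02/9.5 = 37.897 mL/cmH2O.
τ = R × C = 7.95 × 0.0379 L/cmH2O = 0.3013 s.
Fraction remaining at end-expiration = e^(−Te/τ) = e^(−0.59/0.3013) = 0.1411 → 14.11%.

14.1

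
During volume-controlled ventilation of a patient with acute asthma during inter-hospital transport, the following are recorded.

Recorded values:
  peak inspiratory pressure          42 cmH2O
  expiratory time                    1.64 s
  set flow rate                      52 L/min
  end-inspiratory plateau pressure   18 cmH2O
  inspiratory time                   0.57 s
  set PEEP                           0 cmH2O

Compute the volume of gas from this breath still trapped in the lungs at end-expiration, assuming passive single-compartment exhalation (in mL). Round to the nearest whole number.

Flow: 52 L/min ÷ 60 = 0.8667 L/s.
Vt = flow × Ti = 0.8667 L/s × 0.57 s × 1000 mL/L = 494.02 mL.
R = (PIP − Pplat)/V̇ = (42 − 18) / 0.8667 = 24.0/0.8667 = 27.691 cmH2O·s/L.
C = Vt/(Pplat − PEEP) = 494.02 / (18 − 0) = 494.02/18.0 = 27.446 mL/cmH2O.
τ = R × C = 27.691 × 0.02745 L/cmH2O = 0.7601 s.
Fraction remaining = e^(−Te/τ) = e^(−1.64/0.7601) = 0.1156.
Trapped volume = 494.02 × 0.1156 = 57.109 mL.

57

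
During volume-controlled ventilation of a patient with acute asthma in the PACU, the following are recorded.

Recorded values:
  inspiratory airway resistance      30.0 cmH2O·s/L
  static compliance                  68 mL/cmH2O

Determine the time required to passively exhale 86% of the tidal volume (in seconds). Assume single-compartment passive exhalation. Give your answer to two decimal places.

τ = R × C = 30.0 × 68 mL/cmH2O = 30.0 × 0.068 L/cmH2O = 2.04 s.
Exhaled fraction f = 1 − e^(−t/τ) → t = −τ·ln(1 − f) = −2.04·ln(0.14) = 4.011 s.

4.01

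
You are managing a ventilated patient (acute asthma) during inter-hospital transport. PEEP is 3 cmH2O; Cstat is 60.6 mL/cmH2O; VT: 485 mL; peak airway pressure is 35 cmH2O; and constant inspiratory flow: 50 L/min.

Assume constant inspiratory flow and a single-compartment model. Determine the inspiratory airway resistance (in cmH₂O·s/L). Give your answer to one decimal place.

Flow: 50 L/min ÷ 60 = 0.8333 L/s.
Equation of motion (constant flow): PIP = Vt/C + R·V̇ + PEEP.
R·V̇ = PIP − Vt/C − PEEP = 35 − 485/60.6 − 3 = 35 − 8.003 − 3 = 23.997 cmH2O.
R = 23.997 / 0.8333 = 28.798 cmH2O·s/L.

28.8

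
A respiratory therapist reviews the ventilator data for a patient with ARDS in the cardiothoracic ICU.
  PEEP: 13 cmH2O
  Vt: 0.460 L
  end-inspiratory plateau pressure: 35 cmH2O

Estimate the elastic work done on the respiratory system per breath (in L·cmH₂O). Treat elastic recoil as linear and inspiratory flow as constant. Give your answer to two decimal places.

5.06

Elastic work ≈ ½ × (Pplat − PEEP) × Vt = 0.5 × (35 − 13) × 0.460 L = 0.5 × 22.0 × 0.460 = 5.06 L·cmH2O.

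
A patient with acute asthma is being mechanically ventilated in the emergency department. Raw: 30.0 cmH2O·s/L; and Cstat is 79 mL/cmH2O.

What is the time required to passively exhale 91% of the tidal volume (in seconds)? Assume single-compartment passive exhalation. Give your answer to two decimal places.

τ = R × C = 30.0 × 79 mL/cmH2O = 30.0 × 0.079 L/cmH2O = 2.37 s.
Exhaled fraction f = 1 − e^(−t/τ) → t = −τ·ln(1 − f) = −2.37·ln(0.09) = 5.707 s.

5.71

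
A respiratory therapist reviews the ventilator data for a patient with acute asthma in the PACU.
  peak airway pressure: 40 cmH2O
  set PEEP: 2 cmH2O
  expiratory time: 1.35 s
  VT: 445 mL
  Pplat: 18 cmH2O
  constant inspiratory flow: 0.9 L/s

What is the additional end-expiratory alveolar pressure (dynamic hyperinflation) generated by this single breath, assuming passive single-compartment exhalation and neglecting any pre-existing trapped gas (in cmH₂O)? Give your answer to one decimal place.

2.2

R = (PIP − Pplat)/V̇ = (40 − 18) / 0.9 = 22.0/0.9 = 24.444 cmH2O·s/L.
C = Vt/(Pplat − PEEP) = 445.0 / (18 − 2) = 445.0/16.0 = 27.813 mL/cmH2O.
τ = R × C = 24.444 × 0.02781 L/cmH2O = 0.6798 s.
Fraction remaining = e^(−Te/τ) = e^(−1.35/0.6798) = 0.1373; trapped volume = 445.0 × 0.1373 = 61.099 mL.
Additional alveolar pressure from trapping ≈ V_trapped / C = 61.099 / 27.813 = 2.197 cmH2O.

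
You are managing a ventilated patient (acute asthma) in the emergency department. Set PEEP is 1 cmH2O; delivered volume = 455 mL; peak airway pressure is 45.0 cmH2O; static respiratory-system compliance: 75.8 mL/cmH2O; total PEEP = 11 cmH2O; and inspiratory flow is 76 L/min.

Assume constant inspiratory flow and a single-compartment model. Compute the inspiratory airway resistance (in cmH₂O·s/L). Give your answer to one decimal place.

22.1

Flow: 76 L/min ÷ 60 = 1.2667 L/s.
Total PEEP = 11 cmH2O (set 1 + intrinsic 10); this is the baseline alveolar pressure.
Equation of motion (constant flow): PIP = Vt/C + R·V̇ + PEEP.
R·V̇ = PIP − Vt/C − PEEP = 45.0 − 455/75.8 − 11 = 45.0 − 6.003 − 11 = 27.997 cmH2O.
R = 27.997 / 1.2667 = 22.102 cmH2O·s/L.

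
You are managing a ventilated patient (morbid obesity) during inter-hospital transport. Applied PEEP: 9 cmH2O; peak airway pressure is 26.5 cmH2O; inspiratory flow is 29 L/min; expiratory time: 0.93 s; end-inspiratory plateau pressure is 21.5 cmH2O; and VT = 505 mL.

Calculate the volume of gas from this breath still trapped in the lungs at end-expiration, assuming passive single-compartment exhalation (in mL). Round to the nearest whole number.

Flow: 29 L/min ÷ 60 = 0.4833 L/s.
R = (PIP − Pplat)/V̇ = (26.5 − 21.5) / 0.4833 = 5.0/0.4833 = 10.346 cmH2O·s/L.
C = Vt/(Pplat − PEEP) = 505.0 / (21.5 − 9) = 505.0/12.5 = 40.4 mL/cmH2O.
τ = R × C = 10.346 × 0.0404 L/cmH2O = 0.418 s.
Fraction remaining = e^(−Te/τ) = e^(−0.93/0.418) = 0.1081.
Trapped volume = 505.0 × 0.1081 = 54.591 mL.

55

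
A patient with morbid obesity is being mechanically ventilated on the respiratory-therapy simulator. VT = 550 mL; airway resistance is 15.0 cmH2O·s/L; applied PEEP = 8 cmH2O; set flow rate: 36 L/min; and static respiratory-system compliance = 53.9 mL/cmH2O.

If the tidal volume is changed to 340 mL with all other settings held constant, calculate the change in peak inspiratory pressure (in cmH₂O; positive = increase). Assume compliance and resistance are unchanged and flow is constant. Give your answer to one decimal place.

-3.9

PIP = Vt/C + R·V̇ + PEEP (constant-flow equation of motion).
Only the elastic term changes: ΔPIP = ΔVt / C = (340 − 550) / 53.9 = -3.896 cmH2O.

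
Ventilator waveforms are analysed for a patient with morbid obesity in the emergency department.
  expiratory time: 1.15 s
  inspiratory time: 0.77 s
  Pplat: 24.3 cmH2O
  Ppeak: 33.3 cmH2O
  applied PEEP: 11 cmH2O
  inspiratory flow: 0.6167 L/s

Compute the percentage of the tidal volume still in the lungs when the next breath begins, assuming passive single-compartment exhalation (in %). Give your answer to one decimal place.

Vt = flow × Ti = 0.6167 L/s × 0.77 s × 1000 mL/L = 474.86 mL.
R = (PIP − Pplat)/V̇ = (33.3 − 24.3) / 0.6167 = 9.0/0.6167 = 14.594 cmH2O·s/L.
C = Vt/(Pplat − PEEP) = 474.86 / (24.3 − 11) = 474.86/13.3 = 35.704 mL/cmH2O.
τ = R × C = 14.594 × 0.0357 L/cmH2O = 0.521 s.
Fraction remaining at end-expiration = e^(−Te/τ) = e^(−1.15/0.521) = 0.11 → 11.0%.

11.0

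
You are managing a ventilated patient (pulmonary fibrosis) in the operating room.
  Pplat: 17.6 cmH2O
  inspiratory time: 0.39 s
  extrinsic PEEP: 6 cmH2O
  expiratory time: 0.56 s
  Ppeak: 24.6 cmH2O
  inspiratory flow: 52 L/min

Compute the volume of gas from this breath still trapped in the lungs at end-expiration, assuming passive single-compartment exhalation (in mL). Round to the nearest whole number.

Flow: 52 L/min ÷ 60 = 0.8667 L/s.
Vt = flow × Ti = 0.8667 L/s × 0.39 s × 1000 mL/L = 338.01 mL.
R = (PIP − Pplat)/V̇ = (24.6 − 17.6) / 0.8667 = 7.0/0.8667 = 8.077 cmH2O·s/L.
C = Vt/(Pplat − PEEP) = 338.01 / (17.6 − 6) = 338.01/11.6 = 29.139 mL/cmH2O.
τ = R × C = 8.077 × 0.02914 L/cmH2O = 0.2354 s.
Fraction remaining = e^(−Te/τ) = e^(−0.56/0.2354) = 0.09265.
Trapped volume = 338.01 × 0.09265 = 31.317 mL.

31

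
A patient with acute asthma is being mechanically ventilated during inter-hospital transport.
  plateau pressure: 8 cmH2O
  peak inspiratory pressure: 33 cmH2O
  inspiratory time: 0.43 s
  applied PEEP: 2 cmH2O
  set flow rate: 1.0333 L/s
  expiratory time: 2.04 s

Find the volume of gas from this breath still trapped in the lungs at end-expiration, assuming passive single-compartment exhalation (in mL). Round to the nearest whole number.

142

Vt = flow × Ti = 1.0333 L/s × 0.43 s × 1000 mL/L = 444.32 mL.
R = (PIP − Pplat)/V̇ = (33 − 8) / 1.0333 = 25.0/1.0333 = 24.194 cmH2O·s/L.
C = Vt/(Pplat − PEEP) = 444.32 / (8 − 2) = 444.32/6.0 = 74.053 mL/cmH2O.
τ = R × C = 24.194 × 0.07405 L/cmH2O = 1.792 s.
Fraction remaining = e^(−Te/τ) = e^(−2.04/1.792) = 0.3203.
Trapped volume = 444.32 × 0.3203 = 142.32 mL.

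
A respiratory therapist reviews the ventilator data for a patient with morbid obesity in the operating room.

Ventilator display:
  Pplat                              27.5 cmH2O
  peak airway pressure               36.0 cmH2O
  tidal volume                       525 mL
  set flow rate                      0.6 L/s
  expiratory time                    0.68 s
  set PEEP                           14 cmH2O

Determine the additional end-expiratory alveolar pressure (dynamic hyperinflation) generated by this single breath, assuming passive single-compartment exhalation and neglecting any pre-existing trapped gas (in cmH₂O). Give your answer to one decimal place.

3.9

R = (PIP − Pplat)/V̇ = (36.0 − 27.5) / 0.6 = 8.5/0.6 = 14.167 cmH2O·s/L.
C = Vt/(Pplat − PEEP) = 525.0 / (27.5 − 14) = 525.0/13.5 = 38.889 mL/cmH2O.
τ = R × C = 14.167 × 0.03889 L/cmH2O = 0.551 s.
Fraction remaining = e^(−Te/τ) = e^(−0.68/0.551) = 0.2911; trapped volume = 525.0 × 0.2911 = 152.83 mL.
Additional alveolar pressure from trapping ≈ V_trapped / C = 152.83 / 38.889 = 3.93 cmH2O.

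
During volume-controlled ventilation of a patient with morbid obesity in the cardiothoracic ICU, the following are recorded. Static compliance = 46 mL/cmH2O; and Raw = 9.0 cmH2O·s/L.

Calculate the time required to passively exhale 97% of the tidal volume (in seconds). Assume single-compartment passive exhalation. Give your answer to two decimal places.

τ = R × C = 9.0 × 46 mL/cmH2O = 9.0 × 0.046 L/cmH2O = 0.414 s.
Exhaled fraction f = 1 − e^(−t/τ) → t = −τ·ln(1 − f) = −0.414·ln(0.03) = 1.452 s.

1.45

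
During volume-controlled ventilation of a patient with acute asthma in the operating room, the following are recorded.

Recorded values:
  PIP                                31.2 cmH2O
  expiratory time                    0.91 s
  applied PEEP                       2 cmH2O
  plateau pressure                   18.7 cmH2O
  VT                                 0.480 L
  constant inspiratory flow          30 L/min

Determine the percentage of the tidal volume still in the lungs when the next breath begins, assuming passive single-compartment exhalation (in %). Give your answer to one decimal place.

28.2

Flow: 30 L/min ÷ 60 = 0.5 L/s.
R = (PIP − Pplat)/V̇ = (31.2 − 18.7) / 0.5 = 12.5/0.5 = 25.0 cmH2O·s/L.
C = Vt/(Pplat − PEEP) = 480.0 / (18.7 − 2) = 480.0/16.7 = 28.743 mL/cmH2O.
τ = R × C = 25.0 × 0.02874 L/cmH2O = 0.7185 s.
Fraction remaining at end-expiration = e^(−Te/τ) = e^(−0.91/0.7185) = 0.2818 → 28.18%.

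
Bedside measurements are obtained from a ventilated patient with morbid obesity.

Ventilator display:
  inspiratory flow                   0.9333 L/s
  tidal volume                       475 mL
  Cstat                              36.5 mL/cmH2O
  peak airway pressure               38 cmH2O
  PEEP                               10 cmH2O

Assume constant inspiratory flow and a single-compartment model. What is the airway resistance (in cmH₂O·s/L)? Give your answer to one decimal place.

16.1

Equation of motion (constant flow): PIP = Vt/C + R·V̇ + PEEP.
R·V̇ = PIP − Vt/C − PEEP = 38 − 475/36.5 − 10 = 38 − 13.014 − 10 = 14.986 cmH2O.
R = 14.986 / 0.9333 = 16.057 cmH2O·s/L.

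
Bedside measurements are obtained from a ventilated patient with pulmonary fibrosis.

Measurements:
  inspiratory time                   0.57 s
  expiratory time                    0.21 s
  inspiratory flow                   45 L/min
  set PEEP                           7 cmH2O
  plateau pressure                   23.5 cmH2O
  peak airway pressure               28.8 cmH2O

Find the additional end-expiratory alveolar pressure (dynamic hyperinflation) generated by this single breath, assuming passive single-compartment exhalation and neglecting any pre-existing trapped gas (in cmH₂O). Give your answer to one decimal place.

Flow: 45 L/min ÷ 60 = 0.75 L/s.
Vt = flow × Ti = 0.75 L/s × 0.57 s × 1000 mL/L = 427.5 mL.
R = (PIP − Pplat)/V̇ = (28.8 − 23.5) / 0.75 = 5.3/0.75 = 7.067 cmH2O·s/L.
C = Vt/(Pplat − PEEP) = 427.5 / (23.5 − 7) = 427.5/16.5 = 25.909 mL/cmH2O.
τ = R × C = 7.067 × 0.02591 L/cmH2O = 0.1831 s.
Fraction remaining = e^(−Te/τ) = e^(−0.21/0.1831) = 0.3176; trapped volume = 427.5 × 0.3176 = 135.77 mL.
Additional alveolar pressure from trapping ≈ V_trapped / C = 135.77 / 25.909 = 5.24 cmH2O.

5.2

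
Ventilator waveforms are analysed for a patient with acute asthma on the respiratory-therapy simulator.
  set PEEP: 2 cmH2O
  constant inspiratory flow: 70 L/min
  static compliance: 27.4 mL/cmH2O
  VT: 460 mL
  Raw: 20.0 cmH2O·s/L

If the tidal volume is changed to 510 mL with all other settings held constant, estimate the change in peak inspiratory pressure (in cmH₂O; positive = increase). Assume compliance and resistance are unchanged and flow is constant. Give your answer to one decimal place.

1.8

PIP = Vt/C + R·V̇ + PEEP (constant-flow equation of motion).
Only the elastic term changes: ΔPIP = ΔVt / C = (510 − 460) / 27.4 = 1.825 cmH2O.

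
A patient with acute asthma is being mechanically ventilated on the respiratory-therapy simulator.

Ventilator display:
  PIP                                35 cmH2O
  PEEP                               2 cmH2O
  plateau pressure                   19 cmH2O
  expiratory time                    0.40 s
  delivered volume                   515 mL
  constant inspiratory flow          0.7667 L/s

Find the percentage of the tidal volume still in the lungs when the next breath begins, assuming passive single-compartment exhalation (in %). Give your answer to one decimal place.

R = (PIP − Pplat)/V̇ = (35 − 19) / 0.7667 = 16.0/0.7667 = 20.869 cmH2O·s/L.
C = Vt/(Pplat − PEEP) = 515.0 / (19 − 2) = 515.0/17.0 = 30.294 mL/cmH2O.
τ = R × C = 20.869 × 0.03029 L/cmH2O = 0.6321 s.
Fraction remaining at end-expiration = e^(−Te/τ) = e^(−0.40/0.6321) = 0.5311 → 53.11%.

53.1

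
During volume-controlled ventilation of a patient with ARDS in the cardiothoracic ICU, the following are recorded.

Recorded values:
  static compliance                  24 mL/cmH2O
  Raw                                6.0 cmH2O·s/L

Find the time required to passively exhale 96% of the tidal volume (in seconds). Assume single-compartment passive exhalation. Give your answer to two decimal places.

0.46

τ = R × C = 6.0 × 24 mL/cmH2O = 6.0 × 0.024 L/cmH2O = 0.144 s.
Exhaled fraction f = 1 − e^(−t/τ) → t = −τ·ln(1 − f) = −0.144·ln(0.04) = 0.4635 s.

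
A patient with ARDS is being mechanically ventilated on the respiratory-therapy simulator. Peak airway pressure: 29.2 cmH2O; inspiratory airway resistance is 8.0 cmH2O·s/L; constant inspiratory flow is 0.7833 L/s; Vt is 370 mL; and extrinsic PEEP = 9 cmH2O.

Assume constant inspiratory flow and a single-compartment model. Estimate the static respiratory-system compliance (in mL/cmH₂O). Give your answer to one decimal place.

Equation of motion (constant flow): PIP = Vt/C + R·V̇ + PEEP.
Vt/C = PIP − R·V̇ − PEEP = 29.2 − 8.0×0.7833 − 9 = 29.2 − 6.266 − 9 = 13.934 cmH2O.
C = Vt / 13.934 = 370 / 13.934 = 26.554 mL/cmH2O.

26.6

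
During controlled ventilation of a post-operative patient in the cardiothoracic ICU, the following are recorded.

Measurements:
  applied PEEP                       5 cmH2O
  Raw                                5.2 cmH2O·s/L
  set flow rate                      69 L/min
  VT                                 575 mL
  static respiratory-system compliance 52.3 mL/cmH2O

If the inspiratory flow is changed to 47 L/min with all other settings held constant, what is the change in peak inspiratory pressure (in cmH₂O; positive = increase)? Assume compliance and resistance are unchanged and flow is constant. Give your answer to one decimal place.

Flow: 69 L/min ÷ 60 = 1.15 L/s.
New flow: 47 L/min ÷ 60 = 0.7833 L/s.
PIP = Vt/C + R·V̇ + PEEP (constant-flow equation of motion).
Only the resistive term changes: ΔPIP = R × ΔV̇ = 5.2 × (0.7833 − 1.15) = 5.2 × -0.3667 = -1.907 cmH2O.

-1.9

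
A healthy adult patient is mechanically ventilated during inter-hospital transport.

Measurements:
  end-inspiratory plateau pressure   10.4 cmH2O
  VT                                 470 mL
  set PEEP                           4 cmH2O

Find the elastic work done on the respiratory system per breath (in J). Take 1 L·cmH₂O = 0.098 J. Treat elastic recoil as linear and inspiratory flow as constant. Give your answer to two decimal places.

0.15

Elastic work ≈ ½ × (Pplat − PEEP) × Vt = 0.5 × (10.4 − 4) × 0.470 L = 0.5 × 6.4 × 0.470 = 1.504 L·cmH2O.
× 0.098 J/(L·cmH2O) → 0.1474 J.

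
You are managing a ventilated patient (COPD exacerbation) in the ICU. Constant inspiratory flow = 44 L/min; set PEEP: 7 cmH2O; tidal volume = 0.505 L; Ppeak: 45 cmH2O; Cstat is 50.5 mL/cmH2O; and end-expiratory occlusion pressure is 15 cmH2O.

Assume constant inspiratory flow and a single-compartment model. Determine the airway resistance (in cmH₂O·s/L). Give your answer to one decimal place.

Flow: 44 L/min ÷ 60 = 0.7333 L/s.
Total PEEP = 15 cmH2O (set 7 + intrinsic 8); this is the baseline alveolar pressure.
Equation of motion (constant flow): PIP = Vt/C + R·V̇ + PEEP.
R·V̇ = PIP − Vt/C − PEEP = 45 − 505/50.5 − 15 = 45 − 10.0 − 15 = 20.0 cmH2O.
R = 20.0 / 0.7333 = 27.274 cmH2O·s/L.

27.3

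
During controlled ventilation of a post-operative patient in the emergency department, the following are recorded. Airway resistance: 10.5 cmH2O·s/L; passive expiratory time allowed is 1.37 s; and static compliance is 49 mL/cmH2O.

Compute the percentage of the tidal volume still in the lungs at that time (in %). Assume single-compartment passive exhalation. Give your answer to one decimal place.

τ = R × C = 10.5 × 49 mL/cmH2O = 10.5 × 0.049 L/cmH2O = 0.5145 s.
Passive exhalation: V(t)/V₀ = e^(−t/τ) = e^(−1.37/0.5145) = 0.06975.
Fraction remaining = 0.06975 → 6.975%.

7.0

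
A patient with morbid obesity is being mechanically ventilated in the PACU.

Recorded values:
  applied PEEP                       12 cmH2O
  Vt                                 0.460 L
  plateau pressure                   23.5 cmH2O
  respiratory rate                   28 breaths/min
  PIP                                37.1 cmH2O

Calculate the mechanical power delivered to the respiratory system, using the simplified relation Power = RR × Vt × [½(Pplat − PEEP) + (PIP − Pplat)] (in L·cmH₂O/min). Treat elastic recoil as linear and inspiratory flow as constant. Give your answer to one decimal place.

Per-breath work = Vt × [½(Pplat−PEEP) + (PIP−Pplat)] = 0.460 × [0.5×11.5 + 13.6] = 0.460 × 19.35 = 8.901 L·cmH2O.
Power = 28 × 8.901 = 249.23 L·cmH2O/min.

249.2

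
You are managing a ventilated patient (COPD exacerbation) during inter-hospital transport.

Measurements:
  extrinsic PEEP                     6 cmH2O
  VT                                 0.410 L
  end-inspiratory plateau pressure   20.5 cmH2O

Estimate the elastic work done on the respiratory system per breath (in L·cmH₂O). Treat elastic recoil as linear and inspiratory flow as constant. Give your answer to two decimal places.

Elastic work ≈ ½ × (Pplat − PEEP) × Vt = 0.5 × (20.5 − 6) × 0.410 L = 0.5 × 14.5 × 0.410 = 2.973 L·cmH2O.

2.97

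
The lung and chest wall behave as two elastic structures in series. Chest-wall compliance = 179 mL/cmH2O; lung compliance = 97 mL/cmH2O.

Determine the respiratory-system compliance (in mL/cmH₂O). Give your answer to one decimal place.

Lung and chest wall are elastances in series: 1/Crs = 1/CL + 1/Ccw.
1/Crs = 1/97 + 1/179 = 0.0159.
Crs = 62.893 mL/cmH2O.

62.9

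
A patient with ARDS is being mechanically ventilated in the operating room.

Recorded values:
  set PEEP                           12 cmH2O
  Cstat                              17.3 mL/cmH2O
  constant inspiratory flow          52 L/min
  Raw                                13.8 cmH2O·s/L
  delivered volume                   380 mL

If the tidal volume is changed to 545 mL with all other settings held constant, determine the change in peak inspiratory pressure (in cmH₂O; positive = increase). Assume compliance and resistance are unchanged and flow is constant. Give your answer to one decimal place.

PIP = Vt/C + R·V̇ + PEEP (constant-flow equation of motion).
Only the elastic term changes: ΔPIP = ΔVt / C = (545 − 380) / 17.3 = 9.538 cmH2O.

9.5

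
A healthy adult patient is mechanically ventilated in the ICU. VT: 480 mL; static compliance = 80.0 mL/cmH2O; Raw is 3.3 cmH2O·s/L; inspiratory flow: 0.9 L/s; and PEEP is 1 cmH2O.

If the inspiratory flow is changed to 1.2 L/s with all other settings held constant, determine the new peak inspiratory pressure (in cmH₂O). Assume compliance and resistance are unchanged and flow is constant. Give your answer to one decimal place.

PIP = Vt/C + R·V̇ + PEEP (constant-flow equation of motion).
Only the resistive term changes: ΔPIP = R × ΔV̇ = 3.3 × (1.2 − 0.9) = 3.3 × 0.3 = 0.99 cmH2O.
Original PIP = 480/80.0 + 3.3×0.9 + 1 = 9.97 cmH2O; new PIP = 9.97 + (0.99) = 10.96 cmH2O.

11.0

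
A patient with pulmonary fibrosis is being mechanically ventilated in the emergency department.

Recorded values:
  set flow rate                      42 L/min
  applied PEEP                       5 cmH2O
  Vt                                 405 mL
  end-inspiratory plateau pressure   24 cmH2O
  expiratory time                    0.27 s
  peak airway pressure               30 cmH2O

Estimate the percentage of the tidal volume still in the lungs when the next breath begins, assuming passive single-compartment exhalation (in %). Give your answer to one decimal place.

22.8

Flow: 42 L/min ÷ 60 = 0.7 L/s.
R = (PIP − Pplat)/V̇ = (30 − 24) / 0.7 = 6.0/0.7 = 8.571 cmH2O·s/L.
C = Vt/(Pplat − PEEP) = 405.0 / (24 − 5) = 405.0/19.0 = 21.316 mL/cmH2O.
τ = R × C = 8.571 × 0.02132 L/cmH2O = 0.1827 s.
Fraction remaining at end-expiration = e^(−Te/τ) = e^(−0.27/0.1827) = 0.2281 → 22.81%.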